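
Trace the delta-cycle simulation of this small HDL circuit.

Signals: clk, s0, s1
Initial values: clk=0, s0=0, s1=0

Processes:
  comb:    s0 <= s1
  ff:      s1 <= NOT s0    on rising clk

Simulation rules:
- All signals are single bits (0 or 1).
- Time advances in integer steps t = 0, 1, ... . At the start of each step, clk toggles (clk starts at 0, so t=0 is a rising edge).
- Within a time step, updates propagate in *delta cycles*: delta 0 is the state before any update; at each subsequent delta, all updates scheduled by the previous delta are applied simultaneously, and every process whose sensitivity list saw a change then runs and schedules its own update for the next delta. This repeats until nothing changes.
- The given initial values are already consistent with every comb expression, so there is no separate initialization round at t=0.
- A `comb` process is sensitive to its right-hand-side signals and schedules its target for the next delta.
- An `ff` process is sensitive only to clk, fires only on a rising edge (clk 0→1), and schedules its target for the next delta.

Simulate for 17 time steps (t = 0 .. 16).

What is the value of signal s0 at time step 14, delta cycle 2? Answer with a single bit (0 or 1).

1

t0.Δ0 clk=0 s0=0 s1=0
t0.Δ1 clk=1 s0=0 s1=0
t0.Δ2 clk=1 s0=0 s1=1
t0.Δ3 clk=1 s0=1 s1=1
t1.Δ0 clk=1 s0=1 s1=1
t1.Δ1 clk=0 s0=1 s1=1
t2.Δ0 clk=0 s0=1 s1=1
t2.Δ1 clk=1 s0=1 s1=1
t2.Δ2 clk=1 s0=1 s1=0
t2.Δ3 clk=1 s0=0 s1=0
t3.Δ0 clk=1 s0=0 s1=0
t3.Δ1 clk=0 s0=0 s1=0
t4.Δ0 clk=0 s0=0 s1=0
t4.Δ1 clk=1 s0=0 s1=0
t4.Δ2 clk=1 s0=0 s1=1
t4.Δ3 clk=1 s0=1 s1=1
t5.Δ0 clk=1 s0=1 s1=1
t5.Δ1 clk=0 s0=1 s1=1
t6.Δ0 clk=0 s0=1 s1=1
t6.Δ1 clk=1 s0=1 s1=1
t6.Δ2 clk=1 s0=1 s1=0
t6.Δ3 clk=1 s0=0 s1=0
t7.Δ0 clk=1 s0=0 s1=0
t7.Δ1 clk=0 s0=0 s1=0
t8.Δ0 clk=0 s0=0 s1=0
t8.Δ1 clk=1 s0=0 s1=0
t8.Δ2 clk=1 s0=0 s1=1
t8.Δ3 clk=1 s0=1 s1=1
t9.Δ0 clk=1 s0=1 s1=1
t9.Δ1 clk=0 s0=1 s1=1
t10.Δ0 clk=0 s0=1 s1=1
t10.Δ1 clk=1 s0=1 s1=1
t10.Δ2 clk=1 s0=1 s1=0
t10.Δ3 clk=1 s0=0 s1=0
t11.Δ0 clk=1 s0=0 s1=0
t11.Δ1 clk=0 s0=0 s1=0
t12.Δ0 clk=0 s0=0 s1=0
t12.Δ1 clk=1 s0=0 s1=0
t12.Δ2 clk=1 s0=0 s1=1
t12.Δ3 clk=1 s0=1 s1=1
t13.Δ0 clk=1 s0=1 s1=1
t13.Δ1 clk=0 s0=1 s1=1
t14.Δ0 clk=0 s0=1 s1=1
t14.Δ1 clk=1 s0=1 s1=1
t14.Δ2 clk=1 s0=1 s1=0
t14.Δ3 clk=1 s0=0 s1=0
t15.Δ0 clk=1 s0=0 s1=0
t15.Δ1 clk=0 s0=0 s1=0
t16.Δ0 clk=0 s0=0 s1=0
t16.Δ1 clk=1 s0=0 s1=0
t16.Δ2 clk=1 s0=0 s1=1
t16.Δ3 clk=1 s0=1 s1=1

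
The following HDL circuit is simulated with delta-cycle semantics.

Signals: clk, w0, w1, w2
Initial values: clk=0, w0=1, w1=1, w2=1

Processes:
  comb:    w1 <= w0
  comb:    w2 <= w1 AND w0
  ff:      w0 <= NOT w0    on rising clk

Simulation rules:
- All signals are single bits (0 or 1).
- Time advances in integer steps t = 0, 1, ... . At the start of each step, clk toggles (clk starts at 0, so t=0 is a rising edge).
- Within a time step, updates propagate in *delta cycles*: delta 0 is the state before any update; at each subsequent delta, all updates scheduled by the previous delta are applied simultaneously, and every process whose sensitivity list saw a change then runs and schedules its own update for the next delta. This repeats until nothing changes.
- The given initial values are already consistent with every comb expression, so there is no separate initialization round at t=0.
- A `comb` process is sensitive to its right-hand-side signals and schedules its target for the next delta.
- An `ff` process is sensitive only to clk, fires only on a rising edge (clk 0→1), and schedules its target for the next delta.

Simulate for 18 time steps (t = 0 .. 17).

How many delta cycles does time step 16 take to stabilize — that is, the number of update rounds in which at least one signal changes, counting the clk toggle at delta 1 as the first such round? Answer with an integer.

3

[bits: w0,w2,clk,w1]
t=0: Δ0=1101 Δ1=1111 Δ2=0111 Δ3=0010 | 3Δ
t=1: Δ0=0010 Δ1=0000 | 1Δ
t=2: Δ0=0000 Δ1=0010 Δ2=1010 Δ3=1011 Δ4=1111 | 4Δ
t=3: Δ0=1111 Δ1=1101 | 1Δ
t=4: Δ0=1101 Δ1=1111 Δ2=0111 Δ3=0010 | 3Δ
t=5: Δ0=0010 Δ1=0000 | 1Δ
t=6: Δ0=0000 Δ1=0010 Δ2=1010 Δ3=1011 Δ4=1111 | 4Δ
t=7: Δ0=1111 Δ1=1101 | 1Δ
t=8: Δ0=1101 Δ1=1111 Δ2=0111 Δ3=0010 | 3Δ
t=9: Δ0=0010 Δ1=0000 | 1Δ
t=10: Δ0=0000 Δ1=0010 Δ2=1010 Δ3=1011 Δ4=1111 | 4Δ
t=11: Δ0=1111 Δ1=1101 | 1Δ
t=12: Δ0=1101 Δ1=1111 Δ2=0111 Δ3=0010 | 3Δ
t=13: Δ0=0010 Δ1=0000 | 1Δ
t=14: Δ0=0000 Δ1=0010 Δ2=1010 Δ3=1011 Δ4=1111 | 4Δ
t=15: Δ0=1111 Δ1=1101 | 1Δ
t=16: Δ0=1101 Δ1=1111 Δ2=0111 Δ3=0010 | 3Δ
t=17: Δ0=0010 Δ1=0000 | 1Δ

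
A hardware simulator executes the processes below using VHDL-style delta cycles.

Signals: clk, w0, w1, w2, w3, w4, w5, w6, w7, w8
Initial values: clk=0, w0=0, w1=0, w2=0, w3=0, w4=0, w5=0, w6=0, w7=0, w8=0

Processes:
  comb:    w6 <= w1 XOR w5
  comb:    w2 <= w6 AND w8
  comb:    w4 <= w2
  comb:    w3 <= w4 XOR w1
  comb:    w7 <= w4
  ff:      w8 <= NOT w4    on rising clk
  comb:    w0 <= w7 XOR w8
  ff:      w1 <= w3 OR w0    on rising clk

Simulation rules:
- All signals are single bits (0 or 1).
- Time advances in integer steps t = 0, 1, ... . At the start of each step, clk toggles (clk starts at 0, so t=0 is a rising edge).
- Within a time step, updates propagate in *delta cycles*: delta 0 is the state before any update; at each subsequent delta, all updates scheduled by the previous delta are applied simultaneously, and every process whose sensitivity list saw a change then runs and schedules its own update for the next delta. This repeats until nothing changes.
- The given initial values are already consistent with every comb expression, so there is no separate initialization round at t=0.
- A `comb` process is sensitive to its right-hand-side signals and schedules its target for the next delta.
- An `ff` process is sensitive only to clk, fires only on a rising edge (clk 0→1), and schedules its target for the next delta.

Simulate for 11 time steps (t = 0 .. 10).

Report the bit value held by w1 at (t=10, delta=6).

0

t0.Δ0 w2=0 w6=0 w1=0 clk=0 w5=0 w7=0 w0=0 w8=0 w4=0 w3=0
t0.Δ1 w2=0 w6=0 w1=0 clk=1 w5=0 w7=0 w0=0 w8=0 w4=0 w3=0
t0.Δ2 w2=0 w6=0 w1=0 clk=1 w5=0 w7=0 w0=0 w8=1 w4=0 w3=0
t0.Δ3 w2=0 w6=0 w1=0 clk=1 w5=0 w7=0 w0=1 w8=1 w4=0 w3=0
t1.Δ0 w2=0 w6=0 w1=0 clk=1 w5=0 w7=0 w0=1 w8=1 w4=0 w3=0
t1.Δ1 w2=0 w6=0 w1=0 clk=0 w5=0 w7=0 w0=1 w8=1 w4=0 w3=0
t2.Δ0 w2=0 w6=0 w1=0 clk=0 w5=0 w7=0 w0=1 w8=1 w4=0 w3=0
t2.Δ1 w2=0 w6=0 w1=0 clk=1 w5=0 w7=0 w0=1 w8=1 w4=0 w3=0
t2.Δ2 w2=0 w6=0 w1=1 clk=1 w5=0 w7=0 w0=1 w8=1 w4=0 w3=0
t2.Δ3 w2=0 w6=1 w1=1 clk=1 w5=0 w7=0 w0=1 w8=1 w4=0 w3=1
t2.Δ4 w2=1 w6=1 w1=1 clk=1 w5=0 w7=0 w0=1 w8=1 w4=0 w3=1
t2.Δ5 w2=1 w6=1 w1=1 clk=1 w5=0 w7=0 w0=1 w8=1 w4=1 w3=1
t2.Δ6 w2=1 w6=1 w1=1 clk=1 w5=0 w7=1 w0=1 w8=1 w4=1 w3=0
t2.Δ7 w2=1 w6=1 w1=1 clk=1 w5=0 w7=1 w0=0 w8=1 w4=1 w3=0
t3.Δ0 w2=1 w6=1 w1=1 clk=1 w5=0 w7=1 w0=0 w8=1 w4=1 w3=0
t3.Δ1 w2=1 w6=1 w1=1 clk=0 w5=0 w7=1 w0=0 w8=1 w4=1 w3=0
t4.Δ0 w2=1 w6=1 w1=1 clk=0 w5=0 w7=1 w0=0 w8=1 w4=1 w3=0
t4.Δ1 w2=1 w6=1 w1=1 clk=1 w5=0 w7=1 w0=0 w8=1 w4=1 w3=0
t4.Δ2 w2=1 w6=1 w1=0 clk=1 w5=0 w7=1 w0=0 w8=0 w4=1 w3=0
t4.Δ3 w2=0 w6=0 w1=0 clk=1 w5=0 w7=1 w0=1 w8=0 w4=1 w3=1
t4.Δ4 w2=0 w6=0 w1=0 clk=1 w5=0 w7=1 w0=1 w8=0 w4=0 w3=1
t4.Δ5 w2=0 w6=0 w1=0 clk=1 w5=0 w7=0 w0=1 w8=0 w4=0 w3=0
t4.Δ6 w2=0 w6=0 w1=0 clk=1 w5=0 w7=0 w0=0 w8=0 w4=0 w3=0
t5.Δ0 w2=0 w6=0 w1=0 clk=1 w5=0 w7=0 w0=0 w8=0 w4=0 w3=0
t5.Δ1 w2=0 w6=0 w1=0 clk=0 w5=0 w7=0 w0=0 w8=0 w4=0 w3=0
t6.Δ0 w2=0 w6=0 w1=0 clk=0 w5=0 w7=0 w0=0 w8=0 w4=0 w3=0
t6.Δ1 w2=0 w6=0 w1=0 clk=1 w5=0 w7=0 w0=0 w8=0 w4=0 w3=0
t6.Δ2 w2=0 w6=0 w1=0 clk=1 w5=0 w7=0 w0=0 w8=1 w4=0 w3=0
t6.Δ3 w2=0 w6=0 w1=0 clk=1 w5=0 w7=0 w0=1 w8=1 w4=0 w3=0
t7.Δ0 w2=0 w6=0 w1=0 clk=1 w5=0 w7=0 w0=1 w8=1 w4=0 w3=0
t7.Δ1 w2=0 w6=0 w1=0 clk=0 w5=0 w7=0 w0=1 w8=1 w4=0 w3=0
t8.Δ0 w2=0 w6=0 w1=0 clk=0 w5=0 w7=0 w0=1 w8=1 w4=0 w3=0
t8.Δ1 w2=0 w6=0 w1=0 clk=1 w5=0 w7=0 w0=1 w8=1 w4=0 w3=0
t8.Δ2 w2=0 w6=0 w1=1 clk=1 w5=0 w7=0 w0=1 w8=1 w4=0 w3=0
t8.Δ3 w2=0 w6=1 w1=1 clk=1 w5=0 w7=0 w0=1 w8=1 w4=0 w3=1
t8.Δ4 w2=1 w6=1 w1=1 clk=1 w5=0 w7=0 w0=1 w8=1 w4=0 w3=1
t8.Δ5 w2=1 w6=1 w1=1 clk=1 w5=0 w7=0 w0=1 w8=1 w4=1 w3=1
t8.Δ6 w2=1 w6=1 w1=1 clk=1 w5=0 w7=1 w0=1 w8=1 w4=1 w3=0
t8.Δ7 w2=1 w6=1 w1=1 clk=1 w5=0 w7=1 w0=0 w8=1 w4=1 w3=0
t9.Δ0 w2=1 w6=1 w1=1 clk=1 w5=0 w7=1 w0=0 w8=1 w4=1 w3=0
t9.Δ1 w2=1 w6=1 w1=1 clk=0 w5=0 w7=1 w0=0 w8=1 w4=1 w3=0
t10.Δ0 w2=1 w6=1 w1=1 clk=0 w5=0 w7=1 w0=0 w8=1 w4=1 w3=0
t10.Δ1 w2=1 w6=1 w1=1 clk=1 w5=0 w7=1 w0=0 w8=1 w4=1 w3=0
t10.Δ2 w2=1 w6=1 w1=0 clk=1 w5=0 w7=1 w0=0 w8=0 w4=1 w3=0
t10.Δ3 w2=0 w6=0 w1=0 clk=1 w5=0 w7=1 w0=1 w8=0 w4=1 w3=1
t10.Δ4 w2=0 w6=0 w1=0 clk=1 w5=0 w7=1 w0=1 w8=0 w4=0 w3=1
t10.Δ5 w2=0 w6=0 w1=0 clk=1 w5=0 w7=0 w0=1 w8=0 w4=0 w3=0
t10.Δ6 w2=0 w6=0 w1=0 clk=1 w5=0 w7=0 w0=0 w8=0 w4=0 w3=0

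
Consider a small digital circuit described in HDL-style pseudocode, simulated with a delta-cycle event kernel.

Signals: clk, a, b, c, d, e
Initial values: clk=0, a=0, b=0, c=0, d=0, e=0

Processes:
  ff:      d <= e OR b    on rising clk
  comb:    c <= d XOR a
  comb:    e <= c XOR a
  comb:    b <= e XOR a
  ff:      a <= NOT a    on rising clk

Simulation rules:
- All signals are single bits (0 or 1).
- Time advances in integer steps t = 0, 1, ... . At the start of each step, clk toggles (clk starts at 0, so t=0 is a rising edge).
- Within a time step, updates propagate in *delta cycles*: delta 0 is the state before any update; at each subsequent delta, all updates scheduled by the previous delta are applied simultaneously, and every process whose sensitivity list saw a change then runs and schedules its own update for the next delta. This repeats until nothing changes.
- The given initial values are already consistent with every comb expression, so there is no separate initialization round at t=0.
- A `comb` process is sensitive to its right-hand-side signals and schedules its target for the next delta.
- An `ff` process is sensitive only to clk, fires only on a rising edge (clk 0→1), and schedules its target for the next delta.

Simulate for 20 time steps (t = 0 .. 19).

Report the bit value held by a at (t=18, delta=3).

0

[bits: clk,a,c,e,d,b]
t=0: Δ0=000000 Δ1=100000 Δ2=110000 Δ3=111101 Δ4=111000 Δ5=111001 | 5Δ
t=1: Δ0=111001 Δ1=011001 | 1Δ
t=2: Δ0=011001 Δ1=111001 Δ2=101011 Δ3=101110 Δ4=101111 | 4Δ
t=3: Δ0=101111 Δ1=001111 | 1Δ
t=4: Δ0=001111 Δ1=101111 Δ2=111111 Δ3=110010 Δ4=110111 Δ5=110110 | 5Δ
t=5: Δ0=110110 Δ1=010110 | 1Δ
t=6: Δ0=010110 Δ1=110110 Δ2=100110 Δ3=101011 Δ4=101110 Δ5=101111 | 5Δ
t=7: Δ0=101111 Δ1=001111 | 1Δ
t=8: Δ0=001111 Δ1=101111 Δ2=111111 Δ3=110010 Δ4=110111 Δ5=110110 | 5Δ
t=9: Δ0=110110 Δ1=010110 | 1Δ
t=10: Δ0=010110 Δ1=110110 Δ2=100110 Δ3=101011 Δ4=101110 Δ5=101111 | 5Δ
t=11: Δ0=101111 Δ1=001111 | 1Δ
t=12: Δ0=001111 Δ1=101111 Δ2=111111 Δ3=110010 Δ4=110111 Δ5=110110 | 5Δ
t=13: Δ0=110110 Δ1=010110 | 1Δ
t=14: Δ0=010110 Δ1=110110 Δ2=100110 Δ3=101011 Δ4=101110 Δ5=101111 | 5Δ
t=15: Δ0=101111 Δ1=001111 | 1Δ
t=16: Δ0=001111 Δ1=101111 Δ2=111111 Δ3=110010 Δ4=110111 Δ5=110110 | 5Δ
t=17: Δ0=110110 Δ1=010110 | 1Δ
t=18: Δ0=010110 Δ1=110110 Δ2=100110 Δ3=101011 Δ4=101110 Δ5=101111 | 5Δ
t=19: Δ0=101111 Δ1=001111 | 1Δ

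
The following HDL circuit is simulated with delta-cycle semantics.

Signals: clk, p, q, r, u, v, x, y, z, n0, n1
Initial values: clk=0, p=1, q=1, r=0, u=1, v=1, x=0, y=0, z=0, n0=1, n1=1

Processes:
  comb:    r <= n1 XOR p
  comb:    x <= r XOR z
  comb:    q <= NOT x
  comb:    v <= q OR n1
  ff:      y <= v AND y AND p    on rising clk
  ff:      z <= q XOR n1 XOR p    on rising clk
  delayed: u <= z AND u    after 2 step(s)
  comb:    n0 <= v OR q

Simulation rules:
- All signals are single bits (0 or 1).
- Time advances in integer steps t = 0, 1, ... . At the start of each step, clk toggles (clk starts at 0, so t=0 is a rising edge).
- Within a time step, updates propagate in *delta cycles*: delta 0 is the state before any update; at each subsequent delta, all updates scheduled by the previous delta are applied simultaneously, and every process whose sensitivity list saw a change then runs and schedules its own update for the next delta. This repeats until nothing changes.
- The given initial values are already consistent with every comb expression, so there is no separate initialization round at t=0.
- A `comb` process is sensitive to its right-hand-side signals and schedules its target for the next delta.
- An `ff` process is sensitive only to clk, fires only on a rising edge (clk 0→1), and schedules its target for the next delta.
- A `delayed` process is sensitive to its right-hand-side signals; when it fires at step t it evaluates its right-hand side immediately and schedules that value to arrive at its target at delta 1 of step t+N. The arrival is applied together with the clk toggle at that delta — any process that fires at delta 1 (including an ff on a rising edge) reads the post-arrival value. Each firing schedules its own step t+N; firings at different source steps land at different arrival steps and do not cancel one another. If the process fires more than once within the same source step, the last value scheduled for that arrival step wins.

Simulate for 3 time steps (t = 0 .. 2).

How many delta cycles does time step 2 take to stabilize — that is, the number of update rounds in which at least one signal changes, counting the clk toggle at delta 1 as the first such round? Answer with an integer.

4

[bits: z,y,n0,v,p,u,x,q,r,n1,clk]
t=0: Δ0=00111101010 Δ1=00111101011 Δ2=10111101011 Δ3=10111111011 Δ4=10111110011 | 4Δ
t=1: Δ0=10111110011 Δ1=10111110010 | 1Δ
t=2: Δ0=10111110010 Δ1=10111110011 Δ2=00111110011 Δ3=00111100011 Δ4=00111101011 | 4Δ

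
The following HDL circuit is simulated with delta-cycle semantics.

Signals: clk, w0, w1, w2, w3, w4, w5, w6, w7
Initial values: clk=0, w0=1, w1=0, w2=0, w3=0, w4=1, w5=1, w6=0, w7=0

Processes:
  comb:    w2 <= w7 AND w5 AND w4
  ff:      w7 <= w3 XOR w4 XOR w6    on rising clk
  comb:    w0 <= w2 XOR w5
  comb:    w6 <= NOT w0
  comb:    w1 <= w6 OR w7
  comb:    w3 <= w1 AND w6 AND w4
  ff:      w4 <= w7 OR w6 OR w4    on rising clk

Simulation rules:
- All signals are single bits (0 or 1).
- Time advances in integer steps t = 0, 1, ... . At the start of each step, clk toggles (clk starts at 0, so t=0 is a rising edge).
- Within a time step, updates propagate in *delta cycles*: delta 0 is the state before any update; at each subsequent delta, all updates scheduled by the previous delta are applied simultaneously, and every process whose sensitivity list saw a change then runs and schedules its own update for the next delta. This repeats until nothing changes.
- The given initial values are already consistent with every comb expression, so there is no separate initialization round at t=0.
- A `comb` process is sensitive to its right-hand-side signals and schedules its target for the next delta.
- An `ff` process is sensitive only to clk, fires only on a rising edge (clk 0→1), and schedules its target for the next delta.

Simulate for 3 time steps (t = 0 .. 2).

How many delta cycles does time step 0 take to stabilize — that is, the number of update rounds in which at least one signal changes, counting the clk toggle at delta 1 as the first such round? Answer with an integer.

6

t=0 Δ0: w1=0 w7=0 w5=1 w4=1 w0=1 clk=0 w3=0 w6=0 w2=0
  Δ1: clk:0→1
  Δ2: w7:0→1
  Δ3: w1:0→1, w2:0→1
  Δ4: w0:1→0
  Δ5: w6:0→1
  Δ6: w3:0→1
  (6Δ to stable)
t=1 Δ0: w1=1 w7=1 w5=1 w4=1 w0=0 clk=1 w3=1 w6=1 w2=1
  Δ1: clk:1→0
  (1Δ to stable)
t=2 Δ0: w1=1 w7=1 w5=1 w4=1 w0=0 clk=0 w3=1 w6=1 w2=1
  Δ1: clk:0→1
  (1Δ to stable)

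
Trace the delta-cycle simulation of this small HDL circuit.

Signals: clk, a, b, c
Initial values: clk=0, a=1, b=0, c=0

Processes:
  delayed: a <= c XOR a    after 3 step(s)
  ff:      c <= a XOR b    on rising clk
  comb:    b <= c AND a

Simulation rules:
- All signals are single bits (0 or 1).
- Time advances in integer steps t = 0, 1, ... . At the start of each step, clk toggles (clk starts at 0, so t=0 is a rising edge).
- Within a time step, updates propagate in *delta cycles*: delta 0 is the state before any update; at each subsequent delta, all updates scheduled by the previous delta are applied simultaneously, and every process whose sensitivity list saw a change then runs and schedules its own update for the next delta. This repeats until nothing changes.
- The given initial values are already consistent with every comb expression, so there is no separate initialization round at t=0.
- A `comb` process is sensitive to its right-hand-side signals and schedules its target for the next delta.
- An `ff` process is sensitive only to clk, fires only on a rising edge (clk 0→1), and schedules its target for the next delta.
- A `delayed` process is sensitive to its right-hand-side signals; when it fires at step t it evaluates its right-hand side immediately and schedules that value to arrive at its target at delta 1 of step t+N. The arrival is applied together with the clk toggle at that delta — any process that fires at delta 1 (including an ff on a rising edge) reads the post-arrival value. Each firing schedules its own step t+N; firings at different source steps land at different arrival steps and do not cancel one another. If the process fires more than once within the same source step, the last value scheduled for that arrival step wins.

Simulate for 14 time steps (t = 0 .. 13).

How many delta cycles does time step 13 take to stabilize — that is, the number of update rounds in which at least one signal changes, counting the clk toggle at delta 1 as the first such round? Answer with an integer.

t0.Δ0 clk=0 a=1 c=0 b=0
t0.Δ1 clk=1 a=1 c=0 b=0
t0.Δ2 clk=1 a=1 c=1 b=0
t0.Δ3 clk=1 a=1 c=1 b=1
t1.Δ0 clk=1 a=1 c=1 b=1
t1.Δ1 clk=0 a=1 c=1 b=1
t2.Δ0 clk=0 a=1 c=1 b=1
t2.Δ1 clk=1 a=1 c=1 b=1
t2.Δ2 clk=1 a=1 c=0 b=1
t2.Δ3 clk=1 a=1 c=0 b=0
t3.Δ0 clk=1 a=1 c=0 b=0
t3.Δ1 clk=0 a=0 c=0 b=0
t4.Δ0 clk=0 a=0 c=0 b=0
t4.Δ1 clk=1 a=0 c=0 b=0
t5.Δ0 clk=1 a=0 c=0 b=0
t5.Δ1 clk=0 a=1 c=0 b=0
t6.Δ0 clk=0 a=1 c=0 b=0
t6.Δ1 clk=1 a=0 c=0 b=0
t7.Δ0 clk=1 a=0 c=0 b=0
t7.Δ1 clk=0 a=0 c=0 b=0
t8.Δ0 clk=0 a=0 c=0 b=0
t8.Δ1 clk=1 a=1 c=0 b=0
t8.Δ2 clk=1 a=1 c=1 b=0
t8.Δ3 clk=1 a=1 c=1 b=1
t9.Δ0 clk=1 a=1 c=1 b=1
t9.Δ1 clk=0 a=0 c=1 b=1
t9.Δ2 clk=0 a=0 c=1 b=0
t10.Δ0 clk=0 a=0 c=1 b=0
t10.Δ1 clk=1 a=0 c=1 b=0
t10.Δ2 clk=1 a=0 c=0 b=0
t11.Δ0 clk=1 a=0 c=0 b=0
t11.Δ1 clk=0 a=0 c=0 b=0
t12.Δ0 clk=0 a=0 c=0 b=0
t12.Δ1 clk=1 a=1 c=0 b=0
t12.Δ2 clk=1 a=1 c=1 b=0
t12.Δ3 clk=1 a=1 c=1 b=1
t13.Δ0 clk=1 a=1 c=1 b=1
t13.Δ1 clk=0 a=0 c=1 b=1
t13.Δ2 clk=0 a=0 c=1 b=0

2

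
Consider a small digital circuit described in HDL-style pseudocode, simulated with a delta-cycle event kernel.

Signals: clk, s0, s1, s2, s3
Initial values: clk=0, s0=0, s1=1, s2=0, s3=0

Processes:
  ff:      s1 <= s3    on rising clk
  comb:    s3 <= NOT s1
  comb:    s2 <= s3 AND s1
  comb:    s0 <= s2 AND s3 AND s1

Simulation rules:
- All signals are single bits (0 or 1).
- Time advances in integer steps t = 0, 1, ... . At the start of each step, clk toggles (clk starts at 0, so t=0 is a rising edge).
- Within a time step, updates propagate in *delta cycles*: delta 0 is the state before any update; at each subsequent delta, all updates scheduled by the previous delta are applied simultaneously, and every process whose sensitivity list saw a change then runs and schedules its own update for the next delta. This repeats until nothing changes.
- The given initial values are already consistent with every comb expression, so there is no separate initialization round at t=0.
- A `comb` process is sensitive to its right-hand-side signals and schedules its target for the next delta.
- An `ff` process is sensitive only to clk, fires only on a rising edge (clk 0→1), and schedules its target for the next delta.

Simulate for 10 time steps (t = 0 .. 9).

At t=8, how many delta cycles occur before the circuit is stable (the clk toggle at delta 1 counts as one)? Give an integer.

[bits: s0,s2,s1,clk,s3]
t=0: Δ0=00100 Δ1=00110 Δ2=00010 Δ3=00011 | 3Δ
t=1: Δ0=00011 Δ1=00001 | 1Δ
t=2: Δ0=00001 Δ1=00011 Δ2=00111 Δ3=01110 Δ4=00110 | 4Δ
t=3: Δ0=00110 Δ1=00100 | 1Δ
t=4: Δ0=00100 Δ1=00110 Δ2=00010 Δ3=00011 | 3Δ
t=5: Δ0=00011 Δ1=00001 | 1Δ
t=6: Δ0=00001 Δ1=00011 Δ2=00111 Δ3=01110 Δ4=00110 | 4Δ
t=7: Δ0=00110 Δ1=00100 | 1Δ
t=8: Δ0=00100 Δ1=00110 Δ2=00010 Δ3=00011 | 3Δ
t=9: Δ0=00011 Δ1=00001 | 1Δ

3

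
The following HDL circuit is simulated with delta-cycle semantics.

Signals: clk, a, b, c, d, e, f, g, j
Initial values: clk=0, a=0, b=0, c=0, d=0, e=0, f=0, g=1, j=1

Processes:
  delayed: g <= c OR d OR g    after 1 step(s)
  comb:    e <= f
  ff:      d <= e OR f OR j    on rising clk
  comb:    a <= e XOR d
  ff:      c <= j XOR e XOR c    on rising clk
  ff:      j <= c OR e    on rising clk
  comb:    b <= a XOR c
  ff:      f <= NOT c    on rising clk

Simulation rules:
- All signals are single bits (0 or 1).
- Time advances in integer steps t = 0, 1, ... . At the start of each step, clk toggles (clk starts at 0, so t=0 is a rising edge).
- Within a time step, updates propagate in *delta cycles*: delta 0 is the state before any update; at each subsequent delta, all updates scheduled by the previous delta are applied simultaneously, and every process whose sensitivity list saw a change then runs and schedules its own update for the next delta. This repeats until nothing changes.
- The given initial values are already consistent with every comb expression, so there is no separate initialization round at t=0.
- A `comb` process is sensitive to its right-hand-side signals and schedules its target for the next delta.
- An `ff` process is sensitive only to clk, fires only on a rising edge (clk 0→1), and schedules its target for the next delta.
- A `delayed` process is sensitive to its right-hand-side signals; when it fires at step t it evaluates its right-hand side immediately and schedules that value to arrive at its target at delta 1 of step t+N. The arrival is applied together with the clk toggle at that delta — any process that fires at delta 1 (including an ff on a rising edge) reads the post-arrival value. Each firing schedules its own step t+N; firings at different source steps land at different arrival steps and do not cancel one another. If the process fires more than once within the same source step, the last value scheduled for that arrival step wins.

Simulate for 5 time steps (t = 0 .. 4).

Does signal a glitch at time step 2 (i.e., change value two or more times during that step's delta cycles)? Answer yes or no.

no

t=0 Δ0: a=0 b=0 f=0 c=0 j=1 g=1 e=0 d=0 clk=0
  Δ1: clk:0→1
  Δ2: f:0→1, c:0→1, j:1→0, d:0→1
  Δ3: a:0→1, b:0→1, e:0→1
  Δ4: a:1→0, b:1→0
  Δ5: b:0→1
  (5Δ to stable)
t=1 Δ0: a=0 b=1 f=1 c=1 j=0 g=1 e=1 d=1 clk=1
  Δ1: clk:1→0
  (1Δ to stable)
t=2 Δ0: a=0 b=1 f=1 c=1 j=0 g=1 e=1 d=1 clk=0
  Δ1: clk:0→1
  Δ2: f:1→0, c:1→0, j:0→1
  Δ3: b:1→0, e:1→0
  Δ4: a:0→1
  Δ5: b:0→1
  (5Δ to stable)
t=3 Δ0: a=1 b=1 f=0 c=0 j=1 g=1 e=0 d=1 clk=1
  Δ1: clk:1→0
  (1Δ to stable)
t=4 Δ0: a=1 b=1 f=0 c=0 j=1 g=1 e=0 d=1 clk=0
  Δ1: clk:0→1
  Δ2: f:0→1, c:0→1, j:1→0
  Δ3: b:1→0, e:0→1
  Δ4: a:1→0
  Δ5: b:0→1
  (5Δ to stable)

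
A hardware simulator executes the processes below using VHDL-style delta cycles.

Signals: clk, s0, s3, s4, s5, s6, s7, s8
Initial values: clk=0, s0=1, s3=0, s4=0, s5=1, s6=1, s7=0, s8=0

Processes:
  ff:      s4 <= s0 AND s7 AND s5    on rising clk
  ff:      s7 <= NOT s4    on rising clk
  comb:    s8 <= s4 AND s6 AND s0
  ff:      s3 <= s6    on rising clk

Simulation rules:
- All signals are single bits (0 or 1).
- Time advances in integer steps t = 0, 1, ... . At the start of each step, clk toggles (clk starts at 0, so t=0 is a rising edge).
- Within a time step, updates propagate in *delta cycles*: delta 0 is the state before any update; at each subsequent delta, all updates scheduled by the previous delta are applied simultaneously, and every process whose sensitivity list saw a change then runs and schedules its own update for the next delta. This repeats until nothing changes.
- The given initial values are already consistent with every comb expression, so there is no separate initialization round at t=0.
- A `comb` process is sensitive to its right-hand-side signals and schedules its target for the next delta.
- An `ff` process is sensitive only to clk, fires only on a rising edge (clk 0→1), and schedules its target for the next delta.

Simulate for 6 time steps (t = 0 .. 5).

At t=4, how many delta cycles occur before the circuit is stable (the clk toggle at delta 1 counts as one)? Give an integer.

t=0 Δ0: s0=1 s5=1 s8=0 s3=0 s4=0 clk=0 s7=0 s6=1
  Δ1: clk:0→1
  Δ2: s3:0→1, s7:0→1
  (2Δ to stable)
t=1 Δ0: s0=1 s5=1 s8=0 s3=1 s4=0 clk=1 s7=1 s6=1
  Δ1: clk:1→0
  (1Δ to stable)
t=2 Δ0: s0=1 s5=1 s8=0 s3=1 s4=0 clk=0 s7=1 s6=1
  Δ1: clk:0→1
  Δ2: s4:0→1
  Δ3: s8:0→1
  (3Δ to stable)
t=3 Δ0: s0=1 s5=1 s8=1 s3=1 s4=1 clk=1 s7=1 s6=1
  Δ1: clk:1→0
  (1Δ to stable)
t=4 Δ0: s0=1 s5=1 s8=1 s3=1 s4=1 clk=0 s7=1 s6=1
  Δ1: clk:0→1
  Δ2: s7:1→0
  (2Δ to stable)
t=5 Δ0: s0=1 s5=1 s8=1 s3=1 s4=1 clk=1 s7=0 s6=1
  Δ1: clk:1→0
  (1Δ to stable)

2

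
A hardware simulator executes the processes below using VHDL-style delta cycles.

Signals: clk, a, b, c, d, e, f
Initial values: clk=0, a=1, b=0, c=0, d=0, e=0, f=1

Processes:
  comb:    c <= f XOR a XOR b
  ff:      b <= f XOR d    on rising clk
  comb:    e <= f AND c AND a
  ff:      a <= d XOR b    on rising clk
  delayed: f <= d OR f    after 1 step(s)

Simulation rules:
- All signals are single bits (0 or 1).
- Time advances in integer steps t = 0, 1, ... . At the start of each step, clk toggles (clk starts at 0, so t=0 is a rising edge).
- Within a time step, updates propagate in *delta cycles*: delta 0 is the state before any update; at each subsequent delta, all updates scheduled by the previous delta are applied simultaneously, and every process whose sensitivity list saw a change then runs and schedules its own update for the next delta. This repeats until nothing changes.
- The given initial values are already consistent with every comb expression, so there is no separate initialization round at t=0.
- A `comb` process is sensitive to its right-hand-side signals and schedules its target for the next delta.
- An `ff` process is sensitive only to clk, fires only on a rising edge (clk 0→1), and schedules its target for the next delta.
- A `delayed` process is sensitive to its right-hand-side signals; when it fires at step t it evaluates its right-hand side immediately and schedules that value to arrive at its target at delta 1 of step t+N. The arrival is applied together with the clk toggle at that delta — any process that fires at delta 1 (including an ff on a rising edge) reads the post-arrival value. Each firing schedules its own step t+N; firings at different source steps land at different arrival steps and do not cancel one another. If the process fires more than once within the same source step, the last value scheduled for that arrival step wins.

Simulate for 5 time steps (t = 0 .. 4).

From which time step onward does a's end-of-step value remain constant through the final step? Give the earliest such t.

2

t0.Δ0 clk=0 f=1 c=0 e=0 b=0 d=0 a=1
t0.Δ1 clk=1 f=1 c=0 e=0 b=0 d=0 a=1
t0.Δ2 clk=1 f=1 c=0 e=0 b=1 d=0 a=0
t1.Δ0 clk=1 f=1 c=0 e=0 b=1 d=0 a=0
t1.Δ1 clk=0 f=1 c=0 e=0 b=1 d=0 a=0
t2.Δ0 clk=0 f=1 c=0 e=0 b=1 d=0 a=0
t2.Δ1 clk=1 f=1 c=0 e=0 b=1 d=0 a=0
t2.Δ2 clk=1 f=1 c=0 e=0 b=1 d=0 a=1
t2.Δ3 clk=1 f=1 c=1 e=0 b=1 d=0 a=1
t2.Δ4 clk=1 f=1 c=1 e=1 b=1 d=0 a=1
t3.Δ0 clk=1 f=1 c=1 e=1 b=1 d=0 a=1
t3.Δ1 clk=0 f=1 c=1 e=1 b=1 d=0 a=1
t4.Δ0 clk=0 f=1 c=1 e=1 b=1 d=0 a=1
t4.Δ1 clk=1 f=1 c=1 e=1 b=1 d=0 a=1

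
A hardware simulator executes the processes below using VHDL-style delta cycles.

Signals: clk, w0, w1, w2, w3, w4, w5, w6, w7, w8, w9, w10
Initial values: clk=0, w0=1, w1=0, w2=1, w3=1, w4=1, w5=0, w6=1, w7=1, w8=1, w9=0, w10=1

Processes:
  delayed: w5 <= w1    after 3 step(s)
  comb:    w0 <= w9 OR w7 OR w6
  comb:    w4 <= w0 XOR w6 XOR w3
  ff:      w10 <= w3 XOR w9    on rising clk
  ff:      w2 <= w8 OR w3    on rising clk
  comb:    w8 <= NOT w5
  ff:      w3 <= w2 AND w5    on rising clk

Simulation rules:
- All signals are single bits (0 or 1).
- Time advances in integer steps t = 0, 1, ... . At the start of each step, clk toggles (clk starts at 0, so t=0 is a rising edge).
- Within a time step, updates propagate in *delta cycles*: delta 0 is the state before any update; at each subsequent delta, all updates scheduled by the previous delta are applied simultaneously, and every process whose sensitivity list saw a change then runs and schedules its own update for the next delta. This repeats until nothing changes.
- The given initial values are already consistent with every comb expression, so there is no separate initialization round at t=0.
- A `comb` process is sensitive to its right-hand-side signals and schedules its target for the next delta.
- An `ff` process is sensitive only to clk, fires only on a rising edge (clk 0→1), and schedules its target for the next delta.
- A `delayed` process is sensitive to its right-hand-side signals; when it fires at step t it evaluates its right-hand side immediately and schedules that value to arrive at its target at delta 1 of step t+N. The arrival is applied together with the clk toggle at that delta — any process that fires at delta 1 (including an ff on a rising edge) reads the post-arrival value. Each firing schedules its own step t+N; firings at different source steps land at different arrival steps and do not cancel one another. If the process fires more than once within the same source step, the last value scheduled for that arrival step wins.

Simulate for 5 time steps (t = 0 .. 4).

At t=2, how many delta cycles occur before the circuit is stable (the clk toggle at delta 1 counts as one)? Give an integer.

[bits: w2,w3,w8,clk,w7,w9,w4,w10,w1,w0,w6,w5]
t=0: Δ0=111010110110 Δ1=111110110110 Δ2=101110110110 Δ3=101110010110 | 3Δ
t=1: Δ0=101110010110 Δ1=101010010110 | 1Δ
t=2: Δ0=101010010110 Δ1=101110010110 Δ2=101110000110 | 2Δ
t=3: Δ0=101110000110 Δ1=101010000110 | 1Δ
t=4: Δ0=101010000110 Δ1=101110000110 | 1Δ

2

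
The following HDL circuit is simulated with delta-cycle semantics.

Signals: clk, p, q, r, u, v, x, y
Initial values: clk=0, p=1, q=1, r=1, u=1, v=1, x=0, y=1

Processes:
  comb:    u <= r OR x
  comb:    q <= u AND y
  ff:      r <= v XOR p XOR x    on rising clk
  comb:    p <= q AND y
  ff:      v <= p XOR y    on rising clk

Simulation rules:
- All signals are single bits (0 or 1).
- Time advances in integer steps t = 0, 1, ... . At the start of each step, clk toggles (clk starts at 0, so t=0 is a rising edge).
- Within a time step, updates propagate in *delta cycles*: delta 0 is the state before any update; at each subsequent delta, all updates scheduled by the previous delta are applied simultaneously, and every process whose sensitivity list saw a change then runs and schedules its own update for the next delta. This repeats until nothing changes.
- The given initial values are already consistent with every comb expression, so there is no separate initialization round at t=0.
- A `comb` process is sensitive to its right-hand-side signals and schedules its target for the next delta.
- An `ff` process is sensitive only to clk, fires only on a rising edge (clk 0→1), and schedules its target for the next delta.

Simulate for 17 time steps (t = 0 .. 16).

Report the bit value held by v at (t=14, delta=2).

1

[bits: clk,v,p,x,r,q,u,y]
t=0: Δ0=01101111 Δ1=11101111 Δ2=10100111 Δ3=10100101 Δ4=10100001 Δ5=10000001 | 5Δ
t=1: Δ0=10000001 Δ1=00000001 | 1Δ
t=2: Δ0=00000001 Δ1=10000001 Δ2=11000001 | 2Δ
t=3: Δ0=11000001 Δ1=01000001 | 1Δ
t=4: Δ0=01000001 Δ1=11000001 Δ2=11001001 Δ3=11001011 Δ4=11001111 Δ5=11101111 | 5Δ
t=5: Δ0=11101111 Δ1=01101111 | 1Δ
t=6: Δ0=01101111 Δ1=11101111 Δ2=10100111 Δ3=10100101 Δ4=10100001 Δ5=10000001 | 5Δ
t=7: Δ0=10000001 Δ1=00000001 | 1Δ
t=8: Δ0=00000001 Δ1=10000001 Δ2=11000001 | 2Δ
t=9: Δ0=11000001 Δ1=01000001 | 1Δ
t=10: Δ0=01000001 Δ1=11000001 Δ2=11001001 Δ3=11001011 Δ4=11001111 Δ5=11101111 | 5Δ
t=11: Δ0=11101111 Δ1=01101111 | 1Δ
t=12: Δ0=01101111 Δ1=11101111 Δ2=10100111 Δ3=10100101 Δ4=10100001 Δ5=10000001 | 5Δ
t=13: Δ0=10000001 Δ1=00000001 | 1Δ
t=14: Δ0=00000001 Δ1=10000001 Δ2=11000001 | 2Δ
t=15: Δ0=11000001 Δ1=01000001 | 1Δ
t=16: Δ0=01000001 Δ1=11000001 Δ2=11001001 Δ3=11001011 Δ4=11001111 Δ5=11101111 | 5Δ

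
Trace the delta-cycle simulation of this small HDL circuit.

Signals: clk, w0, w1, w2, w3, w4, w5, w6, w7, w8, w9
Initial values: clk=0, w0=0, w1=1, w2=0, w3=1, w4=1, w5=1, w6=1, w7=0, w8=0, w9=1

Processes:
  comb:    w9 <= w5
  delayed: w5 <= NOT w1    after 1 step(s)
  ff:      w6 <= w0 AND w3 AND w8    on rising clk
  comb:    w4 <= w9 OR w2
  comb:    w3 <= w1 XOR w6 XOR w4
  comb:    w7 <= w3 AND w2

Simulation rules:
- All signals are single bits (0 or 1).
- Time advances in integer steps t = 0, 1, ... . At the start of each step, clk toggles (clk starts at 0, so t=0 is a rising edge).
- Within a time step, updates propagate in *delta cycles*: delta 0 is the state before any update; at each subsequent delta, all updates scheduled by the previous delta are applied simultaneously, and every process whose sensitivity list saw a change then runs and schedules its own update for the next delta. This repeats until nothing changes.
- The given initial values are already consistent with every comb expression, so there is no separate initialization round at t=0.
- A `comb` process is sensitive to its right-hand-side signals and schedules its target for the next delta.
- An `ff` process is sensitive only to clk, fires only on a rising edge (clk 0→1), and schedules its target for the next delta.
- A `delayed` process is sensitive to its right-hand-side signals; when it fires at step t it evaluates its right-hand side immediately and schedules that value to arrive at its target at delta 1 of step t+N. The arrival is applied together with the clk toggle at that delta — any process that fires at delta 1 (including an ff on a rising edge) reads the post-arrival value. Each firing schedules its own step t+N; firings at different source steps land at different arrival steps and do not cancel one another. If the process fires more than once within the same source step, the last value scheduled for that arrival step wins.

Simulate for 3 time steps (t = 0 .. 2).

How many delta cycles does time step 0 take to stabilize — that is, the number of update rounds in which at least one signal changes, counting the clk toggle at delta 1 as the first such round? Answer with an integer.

3

t0.Δ0 w1=1 clk=0 w5=1 w9=1 w2=0 w0=0 w7=0 w3=1 w4=1 w8=0 w6=1
t0.Δ1 w1=1 clk=1 w5=1 w9=1 w2=0 w0=0 w7=0 w3=1 w4=1 w8=0 w6=1
t0.Δ2 w1=1 clk=1 w5=1 w9=1 w2=0 w0=0 w7=0 w3=1 w4=1 w8=0 w6=0
t0.Δ3 w1=1 clk=1 w5=1 w9=1 w2=0 w0=0 w7=0 w3=0 w4=1 w8=0 w6=0
t1.Δ0 w1=1 clk=1 w5=1 w9=1 w2=0 w0=0 w7=0 w3=0 w4=1 w8=0 w6=0
t1.Δ1 w1=1 clk=0 w5=1 w9=1 w2=0 w0=0 w7=0 w3=0 w4=1 w8=0 w6=0
t2.Δ0 w1=1 clk=0 w5=1 w9=1 w2=0 w0=0 w7=0 w3=0 w4=1 w8=0 w6=0
t2.Δ1 w1=1 clk=1 w5=1 w9=1 w2=0 w0=0 w7=0 w3=0 w4=1 w8=0 w6=0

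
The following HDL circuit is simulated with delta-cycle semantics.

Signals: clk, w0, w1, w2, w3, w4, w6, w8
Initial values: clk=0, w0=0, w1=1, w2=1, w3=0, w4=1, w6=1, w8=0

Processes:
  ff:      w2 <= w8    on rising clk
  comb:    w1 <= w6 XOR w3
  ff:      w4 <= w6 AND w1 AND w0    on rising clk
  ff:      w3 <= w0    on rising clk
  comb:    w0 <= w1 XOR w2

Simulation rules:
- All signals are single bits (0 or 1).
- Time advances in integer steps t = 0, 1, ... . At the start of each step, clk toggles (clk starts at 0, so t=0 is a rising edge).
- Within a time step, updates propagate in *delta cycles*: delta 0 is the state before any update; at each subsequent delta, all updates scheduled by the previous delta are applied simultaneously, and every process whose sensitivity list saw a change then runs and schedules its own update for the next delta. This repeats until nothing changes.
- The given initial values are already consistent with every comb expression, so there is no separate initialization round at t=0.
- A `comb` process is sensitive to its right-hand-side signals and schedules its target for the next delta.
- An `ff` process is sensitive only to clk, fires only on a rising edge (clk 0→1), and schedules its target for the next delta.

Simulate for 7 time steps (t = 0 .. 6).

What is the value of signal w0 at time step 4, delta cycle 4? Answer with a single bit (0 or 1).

[bits: w4,w2,w3,w1,w8,clk,w6,w0]
t=0: Δ0=11010010 Δ1=11010110 Δ2=00010110 Δ3=00010111 | 3Δ
t=1: Δ0=00010111 Δ1=00010011 | 1Δ
t=2: Δ0=00010011 Δ1=00010111 Δ2=10110111 Δ3=10100111 Δ4=10100110 | 4Δ
t=3: Δ0=10100110 Δ1=10100010 | 1Δ
t=4: Δ0=10100010 Δ1=10100110 Δ2=00000110 Δ3=00010110 Δ4=00010111 | 4Δ
t=5: Δ0=00010111 Δ1=00010011 | 1Δ
t=6: Δ0=00010011 Δ1=00010111 Δ2=10110111 Δ3=10100111 Δ4=10100110 | 4Δ

1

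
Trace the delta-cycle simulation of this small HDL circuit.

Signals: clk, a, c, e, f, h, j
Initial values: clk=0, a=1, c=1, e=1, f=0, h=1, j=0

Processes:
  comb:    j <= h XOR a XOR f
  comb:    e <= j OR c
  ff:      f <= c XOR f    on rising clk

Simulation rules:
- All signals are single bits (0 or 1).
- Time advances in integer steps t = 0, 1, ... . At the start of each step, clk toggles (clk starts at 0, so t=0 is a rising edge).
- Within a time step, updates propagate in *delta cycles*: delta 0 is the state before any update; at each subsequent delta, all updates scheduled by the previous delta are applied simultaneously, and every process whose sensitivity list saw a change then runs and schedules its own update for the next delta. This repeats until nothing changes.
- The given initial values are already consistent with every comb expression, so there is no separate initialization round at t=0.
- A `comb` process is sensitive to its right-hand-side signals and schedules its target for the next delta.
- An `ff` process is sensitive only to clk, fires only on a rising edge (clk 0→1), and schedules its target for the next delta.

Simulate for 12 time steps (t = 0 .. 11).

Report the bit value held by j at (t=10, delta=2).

t0.Δ0 j=0 a=1 f=0 e=1 h=1 c=1 clk=0
t0.Δ1 j=0 a=1 f=0 e=1 h=1 c=1 clk=1
t0.Δ2 j=0 a=1 f=1 e=1 h=1 c=1 clk=1
t0.Δ3 j=1 a=1 f=1 e=1 h=1 c=1 clk=1
t1.Δ0 j=1 a=1 f=1 e=1 h=1 c=1 clk=1
t1.Δ1 j=1 a=1 f=1 e=1 h=1 c=1 clk=0
t2.Δ0 j=1 a=1 f=1 e=1 h=1 c=1 clk=0
t2.Δ1 j=1 a=1 f=1 e=1 h=1 c=1 clk=1
t2.Δ2 j=1 a=1 f=0 e=1 h=1 c=1 clk=1
t2.Δ3 j=0 a=1 f=0 e=1 h=1 c=1 clk=1
t3.Δ0 j=0 a=1 f=0 e=1 h=1 c=1 clk=1
t3.Δ1 j=0 a=1 f=0 e=1 h=1 c=1 clk=0
t4.Δ0 j=0 a=1 f=0 e=1 h=1 c=1 clk=0
t4.Δ1 j=0 a=1 f=0 e=1 h=1 c=1 clk=1
t4.Δ2 j=0 a=1 f=1 e=1 h=1 c=1 clk=1
t4.Δ3 j=1 a=1 f=1 e=1 h=1 c=1 clk=1
t5.Δ0 j=1 a=1 f=1 e=1 h=1 c=1 clk=1
t5.Δ1 j=1 a=1 f=1 e=1 h=1 c=1 clk=0
t6.Δ0 j=1 a=1 f=1 e=1 h=1 c=1 clk=0
t6.Δ1 j=1 a=1 f=1 e=1 h=1 c=1 clk=1
t6.Δ2 j=1 a=1 f=0 e=1 h=1 c=1 clk=1
t6.Δ3 j=0 a=1 f=0 e=1 h=1 c=1 clk=1
t7.Δ0 j=0 a=1 f=0 e=1 h=1 c=1 clk=1
t7.Δ1 j=0 a=1 f=0 e=1 h=1 c=1 clk=0
t8.Δ0 j=0 a=1 f=0 e=1 h=1 c=1 clk=0
t8.Δ1 j=0 a=1 f=0 e=1 h=1 c=1 clk=1
t8.Δ2 j=0 a=1 f=1 e=1 h=1 c=1 clk=1
t8.Δ3 j=1 a=1 f=1 e=1 h=1 c=1 clk=1
t9.Δ0 j=1 a=1 f=1 e=1 h=1 c=1 clk=1
t9.Δ1 j=1 a=1 f=1 e=1 h=1 c=1 clk=0
t10.Δ0 j=1 a=1 f=1 e=1 h=1 c=1 clk=0
t10.Δ1 j=1 a=1 f=1 e=1 h=1 c=1 clk=1
t10.Δ2 j=1 a=1 f=0 e=1 h=1 c=1 clk=1
t10.Δ3 j=0 a=1 f=0 e=1 h=1 c=1 clk=1
t11.Δ0 j=0 a=1 f=0 e=1 h=1 c=1 clk=1
t11.Δ1 j=0 a=1 f=0 e=1 h=1 c=1 clk=0

1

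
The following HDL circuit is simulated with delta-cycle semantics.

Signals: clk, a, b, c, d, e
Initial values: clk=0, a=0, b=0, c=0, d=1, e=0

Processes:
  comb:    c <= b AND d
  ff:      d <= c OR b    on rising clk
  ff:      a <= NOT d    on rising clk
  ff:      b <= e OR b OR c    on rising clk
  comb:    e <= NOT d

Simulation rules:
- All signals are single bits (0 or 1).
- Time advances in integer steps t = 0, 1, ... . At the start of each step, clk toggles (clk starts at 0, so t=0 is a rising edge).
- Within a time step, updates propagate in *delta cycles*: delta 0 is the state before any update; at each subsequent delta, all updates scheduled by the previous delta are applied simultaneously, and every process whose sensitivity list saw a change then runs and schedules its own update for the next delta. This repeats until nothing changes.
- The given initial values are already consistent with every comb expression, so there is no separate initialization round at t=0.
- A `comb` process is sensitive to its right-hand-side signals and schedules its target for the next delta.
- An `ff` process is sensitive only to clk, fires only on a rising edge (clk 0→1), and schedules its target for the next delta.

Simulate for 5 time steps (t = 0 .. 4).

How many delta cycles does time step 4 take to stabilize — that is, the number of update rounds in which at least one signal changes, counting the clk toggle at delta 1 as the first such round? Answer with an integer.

t=0 Δ0: d=1 a=0 e=0 clk=0 b=0 c=0
  Δ1: clk:0→1
  Δ2: d:1→0
  Δ3: e:0→1
  (3Δ to stable)
t=1 Δ0: d=0 a=0 e=1 clk=1 b=0 c=0
  Δ1: clk:1→0
  (1Δ to stable)
t=2 Δ0: d=0 a=0 e=1 clk=0 b=0 c=0
  Δ1: clk:0→1
  Δ2: a:0→1, b:0→1
  (2Δ to stable)
t=3 Δ0: d=0 a=1 e=1 clk=1 b=1 c=0
  Δ1: clk:1→0
  (1Δ to stable)
t=4 Δ0: d=0 a=1 e=1 clk=0 b=1 c=0
  Δ1: clk:0→1
  Δ2: d:0→1
  Δ3: e:1→0, c:0→1
  (3Δ to stable)

3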